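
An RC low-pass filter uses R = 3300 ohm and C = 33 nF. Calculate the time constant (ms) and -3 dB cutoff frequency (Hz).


Time constant: tau = R * C.
tau = 3300 * 3.30e-08 = 0.0001089 s
tau = 0.1089 ms
Cutoff frequency: fc = 1 / (2*pi*R*C).
fc = 1 / (2*pi*0.0001089) = 1461.48 Hz

tau = 0.1089 ms, fc = 1461.48 Hz


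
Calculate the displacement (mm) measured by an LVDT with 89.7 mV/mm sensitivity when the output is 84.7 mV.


Displacement = Vout / sensitivity.
d = 84.7 / 89.7
d = 0.944 mm

0.944 mm


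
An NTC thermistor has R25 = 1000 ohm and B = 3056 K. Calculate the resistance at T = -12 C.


NTC thermistor equation: Rt = R25 * exp(B * (1/T - 1/T25)).
T in Kelvin: 261.15 K, T25 = 298.15 K
1/T - 1/T25 = 1/261.15 - 1/298.15 = 0.0004752
B * (1/T - 1/T25) = 3056 * 0.0004752 = 1.4522
Rt = 1000 * exp(1.4522) = 4272.6 ohm

4272.6 ohm


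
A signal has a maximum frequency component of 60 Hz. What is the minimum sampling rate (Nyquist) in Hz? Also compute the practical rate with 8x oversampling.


By Nyquist theorem, fs_min = 2 * fmax.
fs_min = 2 * 60 = 120 Hz
Practical rate = 8 * fs_min = 8 * 120 = 960 Hz

fs_min = 120 Hz, fs_practical = 960 Hz


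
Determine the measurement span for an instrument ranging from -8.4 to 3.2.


Span = upper range - lower range.
Span = 3.2 - (-8.4)
Span = 11.6

11.6


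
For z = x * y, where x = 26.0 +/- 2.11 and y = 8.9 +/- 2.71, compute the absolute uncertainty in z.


For a product z = x*y, the relative uncertainty is:
uz/z = sqrt((ux/x)^2 + (uy/y)^2)
Relative uncertainties: ux/x = 2.11/26.0 = 0.081154
uy/y = 2.71/8.9 = 0.304494
z = 26.0 * 8.9 = 231.4
uz = 231.4 * sqrt(0.081154^2 + 0.304494^2) = 72.92

72.92


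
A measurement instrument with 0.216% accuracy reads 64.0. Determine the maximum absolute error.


Absolute error = (accuracy% / 100) * reading.
Error = (0.216 / 100) * 64.0
Error = 0.00216 * 64.0
Error = 0.1382

0.1382


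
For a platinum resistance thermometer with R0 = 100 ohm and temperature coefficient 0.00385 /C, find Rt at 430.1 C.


The RTD equation: Rt = R0 * (1 + alpha * T).
Rt = 100 * (1 + 0.00385 * 430.1)
Rt = 100 * (1 + 1.655885)
Rt = 100 * 2.655885
Rt = 265.589 ohm

265.589 ohm


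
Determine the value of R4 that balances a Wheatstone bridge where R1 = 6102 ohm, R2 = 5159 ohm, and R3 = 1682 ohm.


At balance: R1*R4 = R2*R3, so R4 = R2*R3/R1.
R4 = 5159 * 1682 / 6102
R4 = 8677438 / 6102
R4 = 1422.06 ohm

1422.06 ohm


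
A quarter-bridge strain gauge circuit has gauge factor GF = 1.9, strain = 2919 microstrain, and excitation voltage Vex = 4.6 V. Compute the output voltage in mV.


Quarter bridge output: Vout = (GF * epsilon * Vex) / 4.
Vout = (1.9 * 2919e-6 * 4.6) / 4
Vout = 0.02551206 / 4 V
Vout = 0.00637801 V = 6.378 mV

6.378 mV


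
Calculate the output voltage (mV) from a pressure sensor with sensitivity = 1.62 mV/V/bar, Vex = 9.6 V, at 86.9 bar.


Output = sensitivity * Vex * P.
Vout = 1.62 * 9.6 * 86.9
Vout = 15.552 * 86.9
Vout = 1351.47 mV

1351.47 mV


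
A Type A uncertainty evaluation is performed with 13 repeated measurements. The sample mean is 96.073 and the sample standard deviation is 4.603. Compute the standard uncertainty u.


The standard uncertainty for Type A evaluation is u = s / sqrt(n).
u = 4.603 / sqrt(13)
u = 4.603 / 3.6056
u = 1.2766

1.2766


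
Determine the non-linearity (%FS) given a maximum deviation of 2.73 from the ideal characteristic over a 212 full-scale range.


Linearity error = (max deviation / full scale) * 100%.
Linearity = (2.73 / 212) * 100
Linearity = 1.288 %FS

1.288 %FS


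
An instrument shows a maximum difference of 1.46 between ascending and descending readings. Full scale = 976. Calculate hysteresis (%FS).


Hysteresis = (max difference / full scale) * 100%.
H = (1.46 / 976) * 100
H = 0.15 %FS

0.15 %FS


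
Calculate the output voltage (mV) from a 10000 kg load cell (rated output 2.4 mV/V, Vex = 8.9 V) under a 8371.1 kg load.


Vout = rated_output * Vex * (load / capacity).
Vout = 2.4 * 8.9 * (8371.1 / 10000)
Vout = 2.4 * 8.9 * 0.83711
Vout = 17.881 mV

17.881 mV


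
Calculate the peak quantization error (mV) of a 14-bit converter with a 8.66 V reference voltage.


The maximum quantization error is +/- LSB/2.
LSB = Vref / 2^n = 8.66 / 16384 = 0.00052856 V
Max error = LSB / 2 = 0.00052856 / 2 = 0.00026428 V
Max error = 0.2643 mV

0.2643 mV


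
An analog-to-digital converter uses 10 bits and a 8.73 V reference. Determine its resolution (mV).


The resolution (LSB) of an ADC is Vref / 2^n.
LSB = 8.73 / 2^10
LSB = 8.73 / 1024
LSB = 0.00852539 V = 8.52539062 mV

8.52539062 mV


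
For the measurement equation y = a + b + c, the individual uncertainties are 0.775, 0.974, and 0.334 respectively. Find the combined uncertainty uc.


For a sum of independent quantities, uc = sqrt(u1^2 + u2^2 + u3^2).
uc = sqrt(0.775^2 + 0.974^2 + 0.334^2)
uc = sqrt(0.600625 + 0.948676 + 0.111556)
uc = 1.2887

1.2887


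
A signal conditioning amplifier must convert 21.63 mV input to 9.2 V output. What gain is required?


Gain = Vout / Vin (converting to same units).
G = 9.2 V / 21.63 mV
G = 9200.0 mV / 21.63 mV
G = 425.34

425.34


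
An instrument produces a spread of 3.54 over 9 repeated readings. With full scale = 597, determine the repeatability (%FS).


Repeatability = (spread / full scale) * 100%.
R = (3.54 / 597) * 100
R = 0.593 %FS

0.593 %FS


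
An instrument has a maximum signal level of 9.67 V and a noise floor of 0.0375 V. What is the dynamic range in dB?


Dynamic range = 20 * log10(Vmax / Vnoise).
DR = 20 * log10(9.67 / 0.0375)
DR = 20 * log10(257.87)
DR = 48.23 dB

48.23 dB


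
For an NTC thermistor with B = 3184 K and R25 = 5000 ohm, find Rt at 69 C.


NTC thermistor equation: Rt = R25 * exp(B * (1/T - 1/T25)).
T in Kelvin: 342.15 K, T25 = 298.15 K
1/T - 1/T25 = 1/342.15 - 1/298.15 = -0.00043132
B * (1/T - 1/T25) = 3184 * -0.00043132 = -1.3733
Rt = 5000 * exp(-1.3733) = 1266.3 ohm

1266.3 ohm


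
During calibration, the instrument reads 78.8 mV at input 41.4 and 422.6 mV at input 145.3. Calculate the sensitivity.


Sensitivity = (y2 - y1) / (x2 - x1).
S = (422.6 - 78.8) / (145.3 - 41.4)
S = 343.8 / 103.9
S = 3.309 mV/unit

3.309 mV/unit


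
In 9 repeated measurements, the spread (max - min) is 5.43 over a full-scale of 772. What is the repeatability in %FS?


Repeatability = (spread / full scale) * 100%.
R = (5.43 / 772) * 100
R = 0.703 %FS

0.703 %FS


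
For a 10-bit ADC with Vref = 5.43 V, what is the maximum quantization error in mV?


The maximum quantization error is +/- LSB/2.
LSB = Vref / 2^n = 5.43 / 1024 = 0.00530273 V
Max error = LSB / 2 = 0.00530273 / 2 = 0.00265137 V
Max error = 2.6514 mV

2.6514 mV


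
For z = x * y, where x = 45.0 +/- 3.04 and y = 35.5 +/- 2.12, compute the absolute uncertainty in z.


For a product z = x*y, the relative uncertainty is:
uz/z = sqrt((ux/x)^2 + (uy/y)^2)
Relative uncertainties: ux/x = 3.04/45.0 = 0.067556
uy/y = 2.12/35.5 = 0.059718
z = 45.0 * 35.5 = 1597.5
uz = 1597.5 * sqrt(0.067556^2 + 0.059718^2) = 144.041

144.041


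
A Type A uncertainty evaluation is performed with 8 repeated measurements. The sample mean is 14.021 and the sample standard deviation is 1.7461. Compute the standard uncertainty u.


The standard uncertainty for Type A evaluation is u = s / sqrt(n).
u = 1.7461 / sqrt(8)
u = 1.7461 / 2.8284
u = 0.6173

0.6173


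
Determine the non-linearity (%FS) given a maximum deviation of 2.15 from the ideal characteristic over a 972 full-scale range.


Linearity error = (max deviation / full scale) * 100%.
Linearity = (2.15 / 972) * 100
Linearity = 0.221 %FS

0.221 %FS


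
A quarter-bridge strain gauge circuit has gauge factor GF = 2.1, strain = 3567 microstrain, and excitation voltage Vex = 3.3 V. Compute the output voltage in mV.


Quarter bridge output: Vout = (GF * epsilon * Vex) / 4.
Vout = (2.1 * 3567e-6 * 3.3) / 4
Vout = 0.02471931 / 4 V
Vout = 0.00617983 V = 6.1798 mV

6.1798 mV


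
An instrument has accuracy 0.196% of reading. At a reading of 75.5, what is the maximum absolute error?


Absolute error = (accuracy% / 100) * reading.
Error = (0.196 / 100) * 75.5
Error = 0.00196 * 75.5
Error = 0.148

0.148


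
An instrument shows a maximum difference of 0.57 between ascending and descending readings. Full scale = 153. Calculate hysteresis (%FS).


Hysteresis = (max difference / full scale) * 100%.
H = (0.57 / 153) * 100
H = 0.373 %FS

0.373 %FS


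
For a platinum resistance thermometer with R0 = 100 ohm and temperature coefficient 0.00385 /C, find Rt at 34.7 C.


The RTD equation: Rt = R0 * (1 + alpha * T).
Rt = 100 * (1 + 0.00385 * 34.7)
Rt = 100 * (1 + 0.133595)
Rt = 100 * 1.133595
Rt = 113.36 ohm

113.36 ohm


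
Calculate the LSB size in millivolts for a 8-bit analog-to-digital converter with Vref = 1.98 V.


The resolution (LSB) of an ADC is Vref / 2^n.
LSB = 1.98 / 2^8
LSB = 1.98 / 256
LSB = 0.00773437 V = 7.734375 mV

7.734375 mV


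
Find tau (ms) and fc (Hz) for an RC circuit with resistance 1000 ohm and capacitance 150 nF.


Time constant: tau = R * C.
tau = 1000 * 1.50e-07 = 0.00015 s
tau = 0.15 ms
Cutoff frequency: fc = 1 / (2*pi*R*C).
fc = 1 / (2*pi*0.00015) = 1061.03 Hz

tau = 0.15 ms, fc = 1061.03 Hz


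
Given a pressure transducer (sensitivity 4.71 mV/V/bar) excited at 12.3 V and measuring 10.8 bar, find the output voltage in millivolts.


Output = sensitivity * Vex * P.
Vout = 4.71 * 12.3 * 10.8
Vout = 57.933 * 10.8
Vout = 625.68 mV

625.68 mV


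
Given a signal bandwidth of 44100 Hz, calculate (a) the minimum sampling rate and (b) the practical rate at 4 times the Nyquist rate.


By Nyquist theorem, fs_min = 2 * fmax.
fs_min = 2 * 44100 = 88200 Hz
Practical rate = 4 * fs_min = 4 * 88200 = 352800 Hz

fs_min = 88200 Hz, fs_practical = 352800 Hz


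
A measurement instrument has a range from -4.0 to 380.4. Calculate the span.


Span = upper range - lower range.
Span = 380.4 - (-4.0)
Span = 384.4

384.4


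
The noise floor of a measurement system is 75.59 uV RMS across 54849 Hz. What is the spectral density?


Noise spectral density = Vrms / sqrt(BW).
NSD = 75.59 / sqrt(54849)
NSD = 75.59 / 234.1986
NSD = 0.3228 uV/sqrt(Hz)

0.3228 uV/sqrt(Hz)


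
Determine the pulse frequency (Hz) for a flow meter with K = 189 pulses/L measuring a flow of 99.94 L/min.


Frequency = K * Q / 60 (converting L/min to L/s).
f = 189 * 99.94 / 60
f = 18888.66 / 60
f = 314.81 Hz

314.81 Hz


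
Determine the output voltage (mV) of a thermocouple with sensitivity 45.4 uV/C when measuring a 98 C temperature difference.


The thermocouple output V = sensitivity * dT.
V = 45.4 uV/C * 98 C
V = 4449.2 uV
V = 4.449 mV

4.449 mV


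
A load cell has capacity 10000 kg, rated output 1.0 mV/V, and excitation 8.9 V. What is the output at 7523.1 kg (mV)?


Vout = rated_output * Vex * (load / capacity).
Vout = 1.0 * 8.9 * (7523.1 / 10000)
Vout = 1.0 * 8.9 * 0.75231
Vout = 6.696 mV

6.696 mV


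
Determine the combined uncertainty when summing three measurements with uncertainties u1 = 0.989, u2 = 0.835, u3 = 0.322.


For a sum of independent quantities, uc = sqrt(u1^2 + u2^2 + u3^2).
uc = sqrt(0.989^2 + 0.835^2 + 0.322^2)
uc = sqrt(0.978121 + 0.697225 + 0.103684)
uc = 1.3338

1.3338


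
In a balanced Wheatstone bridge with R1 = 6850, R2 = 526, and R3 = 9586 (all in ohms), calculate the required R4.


At balance: R1*R4 = R2*R3, so R4 = R2*R3/R1.
R4 = 526 * 9586 / 6850
R4 = 5042236 / 6850
R4 = 736.09 ohm

736.09 ohm


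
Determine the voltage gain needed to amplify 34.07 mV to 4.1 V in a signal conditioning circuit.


Gain = Vout / Vin (converting to same units).
G = 4.1 V / 34.07 mV
G = 4100.0 mV / 34.07 mV
G = 120.34

120.34


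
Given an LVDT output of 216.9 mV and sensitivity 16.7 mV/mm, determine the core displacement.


Displacement = Vout / sensitivity.
d = 216.9 / 16.7
d = 12.988 mm

12.988 mm


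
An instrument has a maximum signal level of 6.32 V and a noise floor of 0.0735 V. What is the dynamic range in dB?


Dynamic range = 20 * log10(Vmax / Vnoise).
DR = 20 * log10(6.32 / 0.0735)
DR = 20 * log10(85.99)
DR = 38.69 dB

38.69 dB


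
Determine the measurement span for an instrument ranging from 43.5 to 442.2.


Span = upper range - lower range.
Span = 442.2 - (43.5)
Span = 398.7

398.7


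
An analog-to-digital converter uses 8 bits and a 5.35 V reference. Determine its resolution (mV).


The resolution (LSB) of an ADC is Vref / 2^n.
LSB = 5.35 / 2^8
LSB = 5.35 / 256
LSB = 0.02089844 V = 20.8984375 mV

20.8984375 mV


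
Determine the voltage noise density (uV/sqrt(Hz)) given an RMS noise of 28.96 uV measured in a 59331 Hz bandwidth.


Noise spectral density = Vrms / sqrt(BW).
NSD = 28.96 / sqrt(59331)
NSD = 28.96 / 243.5796
NSD = 0.1189 uV/sqrt(Hz)

0.1189 uV/sqrt(Hz)


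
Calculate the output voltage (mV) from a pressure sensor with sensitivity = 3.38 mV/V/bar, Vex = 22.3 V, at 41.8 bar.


Output = sensitivity * Vex * P.
Vout = 3.38 * 22.3 * 41.8
Vout = 75.374 * 41.8
Vout = 3150.63 mV

3150.63 mV


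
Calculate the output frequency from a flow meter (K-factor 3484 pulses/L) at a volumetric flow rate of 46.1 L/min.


Frequency = K * Q / 60 (converting L/min to L/s).
f = 3484 * 46.1 / 60
f = 160612.4 / 60
f = 2676.87 Hz

2676.87 Hz


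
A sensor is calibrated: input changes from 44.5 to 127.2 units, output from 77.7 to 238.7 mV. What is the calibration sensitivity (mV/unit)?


Sensitivity = (y2 - y1) / (x2 - x1).
S = (238.7 - 77.7) / (127.2 - 44.5)
S = 161.0 / 82.7
S = 1.9468 mV/unit

1.9468 mV/unit


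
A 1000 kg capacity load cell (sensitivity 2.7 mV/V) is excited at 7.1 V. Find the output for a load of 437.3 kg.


Vout = rated_output * Vex * (load / capacity).
Vout = 2.7 * 7.1 * (437.3 / 1000)
Vout = 2.7 * 7.1 * 0.4373
Vout = 8.383 mV

8.383 mV


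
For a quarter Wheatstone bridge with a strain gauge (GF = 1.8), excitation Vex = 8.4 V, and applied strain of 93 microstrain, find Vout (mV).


Quarter bridge output: Vout = (GF * epsilon * Vex) / 4.
Vout = (1.8 * 93e-6 * 8.4) / 4
Vout = 0.00140616 / 4 V
Vout = 0.00035154 V = 0.3515 mV

0.3515 mV


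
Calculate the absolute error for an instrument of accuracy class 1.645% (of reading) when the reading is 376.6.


Absolute error = (accuracy% / 100) * reading.
Error = (1.645 / 100) * 376.6
Error = 0.01645 * 376.6
Error = 6.1951

6.1951


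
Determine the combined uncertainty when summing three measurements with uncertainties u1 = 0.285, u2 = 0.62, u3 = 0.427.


For a sum of independent quantities, uc = sqrt(u1^2 + u2^2 + u3^2).
uc = sqrt(0.285^2 + 0.62^2 + 0.427^2)
uc = sqrt(0.081225 + 0.3844 + 0.182329)
uc = 0.805

0.805


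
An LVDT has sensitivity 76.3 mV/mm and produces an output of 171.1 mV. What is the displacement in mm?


Displacement = Vout / sensitivity.
d = 171.1 / 76.3
d = 2.242 mm

2.242 mm


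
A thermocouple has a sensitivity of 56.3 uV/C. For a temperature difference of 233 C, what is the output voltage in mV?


The thermocouple output V = sensitivity * dT.
V = 56.3 uV/C * 233 C
V = 13117.9 uV
V = 13.118 mV

13.118 mV


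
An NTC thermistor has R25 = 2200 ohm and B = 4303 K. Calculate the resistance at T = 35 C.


NTC thermistor equation: Rt = R25 * exp(B * (1/T - 1/T25)).
T in Kelvin: 308.15 K, T25 = 298.15 K
1/T - 1/T25 = 1/308.15 - 1/298.15 = -0.00010884
B * (1/T - 1/T25) = 4303 * -0.00010884 = -0.4684
Rt = 2200 * exp(-0.4684) = 1377.3 ohm

1377.3 ohm


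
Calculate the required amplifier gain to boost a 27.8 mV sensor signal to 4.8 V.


Gain = Vout / Vin (converting to same units).
G = 4.8 V / 27.8 mV
G = 4800.0 mV / 27.8 mV
G = 172.66

172.66


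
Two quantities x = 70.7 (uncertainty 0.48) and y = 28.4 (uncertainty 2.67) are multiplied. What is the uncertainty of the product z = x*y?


For a product z = x*y, the relative uncertainty is:
uz/z = sqrt((ux/x)^2 + (uy/y)^2)
Relative uncertainties: ux/x = 0.48/70.7 = 0.006789
uy/y = 2.67/28.4 = 0.094014
z = 70.7 * 28.4 = 2007.9
uz = 2007.9 * sqrt(0.006789^2 + 0.094014^2) = 189.261

189.261


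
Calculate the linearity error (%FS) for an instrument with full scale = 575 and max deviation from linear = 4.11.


Linearity error = (max deviation / full scale) * 100%.
Linearity = (4.11 / 575) * 100
Linearity = 0.715 %FS

0.715 %FS


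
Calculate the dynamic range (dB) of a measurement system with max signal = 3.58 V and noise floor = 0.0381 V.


Dynamic range = 20 * log10(Vmax / Vnoise).
DR = 20 * log10(3.58 / 0.0381)
DR = 20 * log10(93.96)
DR = 39.46 dB

39.46 dB


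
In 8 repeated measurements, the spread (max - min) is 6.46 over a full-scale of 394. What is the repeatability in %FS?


Repeatability = (spread / full scale) * 100%.
R = (6.46 / 394) * 100
R = 1.64 %FS

1.64 %FS


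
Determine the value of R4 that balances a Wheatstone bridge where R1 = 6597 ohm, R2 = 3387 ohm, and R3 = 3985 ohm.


At balance: R1*R4 = R2*R3, so R4 = R2*R3/R1.
R4 = 3387 * 3985 / 6597
R4 = 13497195 / 6597
R4 = 2045.96 ohm

2045.96 ohm


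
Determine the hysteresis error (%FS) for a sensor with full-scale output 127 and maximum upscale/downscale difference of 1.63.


Hysteresis = (max difference / full scale) * 100%.
H = (1.63 / 127) * 100
H = 1.283 %FS

1.283 %FS


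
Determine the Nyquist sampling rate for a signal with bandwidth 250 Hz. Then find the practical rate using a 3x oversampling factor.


By Nyquist theorem, fs_min = 2 * fmax.
fs_min = 2 * 250 = 500 Hz
Practical rate = 3 * fs_min = 3 * 500 = 1500 Hz

fs_min = 500 Hz, fs_practical = 1500 Hz


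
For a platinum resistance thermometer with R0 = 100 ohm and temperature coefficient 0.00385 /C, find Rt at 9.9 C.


The RTD equation: Rt = R0 * (1 + alpha * T).
Rt = 100 * (1 + 0.00385 * 9.9)
Rt = 100 * (1 + 0.038115)
Rt = 100 * 1.038115
Rt = 103.811 ohm

103.811 ohm


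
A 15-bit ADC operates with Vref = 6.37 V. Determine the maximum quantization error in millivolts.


The maximum quantization error is +/- LSB/2.
LSB = Vref / 2^n = 6.37 / 32768 = 0.0001944 V
Max error = LSB / 2 = 0.0001944 / 2 = 9.72e-05 V
Max error = 0.0972 mV

0.0972 mV


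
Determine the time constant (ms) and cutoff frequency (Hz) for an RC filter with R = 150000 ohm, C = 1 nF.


Time constant: tau = R * C.
tau = 150000 * 1.00e-09 = 0.00015 s
tau = 0.15 ms
Cutoff frequency: fc = 1 / (2*pi*R*C).
fc = 1 / (2*pi*0.00015) = 1061.03 Hz

tau = 0.15 ms, fc = 1061.03 Hz


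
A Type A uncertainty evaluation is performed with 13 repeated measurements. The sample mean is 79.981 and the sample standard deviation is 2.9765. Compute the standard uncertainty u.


The standard uncertainty for Type A evaluation is u = s / sqrt(n).
u = 2.9765 / sqrt(13)
u = 2.9765 / 3.6056
u = 0.8255

0.8255


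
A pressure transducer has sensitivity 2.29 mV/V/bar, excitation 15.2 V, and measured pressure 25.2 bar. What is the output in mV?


Output = sensitivity * Vex * P.
Vout = 2.29 * 15.2 * 25.2
Vout = 34.808 * 25.2
Vout = 877.16 mV

877.16 mV


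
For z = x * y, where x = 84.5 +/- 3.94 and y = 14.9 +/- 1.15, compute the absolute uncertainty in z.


For a product z = x*y, the relative uncertainty is:
uz/z = sqrt((ux/x)^2 + (uy/y)^2)
Relative uncertainties: ux/x = 3.94/84.5 = 0.046627
uy/y = 1.15/14.9 = 0.077181
z = 84.5 * 14.9 = 1259.0
uz = 1259.0 * sqrt(0.046627^2 + 0.077181^2) = 113.531

113.531


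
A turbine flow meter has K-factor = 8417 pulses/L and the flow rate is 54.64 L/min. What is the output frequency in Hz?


Frequency = K * Q / 60 (converting L/min to L/s).
f = 8417 * 54.64 / 60
f = 459904.88 / 60
f = 7665.08 Hz

7665.08 Hz


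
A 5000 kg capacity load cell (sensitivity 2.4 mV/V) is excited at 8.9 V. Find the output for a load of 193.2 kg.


Vout = rated_output * Vex * (load / capacity).
Vout = 2.4 * 8.9 * (193.2 / 5000)
Vout = 2.4 * 8.9 * 0.03864
Vout = 0.825 mV

0.825 mV


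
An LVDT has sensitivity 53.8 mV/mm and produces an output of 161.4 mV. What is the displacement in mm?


Displacement = Vout / sensitivity.
d = 161.4 / 53.8
d = 3.0 mm

3.0 mm


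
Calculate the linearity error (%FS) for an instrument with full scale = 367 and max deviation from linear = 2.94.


Linearity error = (max deviation / full scale) * 100%.
Linearity = (2.94 / 367) * 100
Linearity = 0.801 %FS

0.801 %FS


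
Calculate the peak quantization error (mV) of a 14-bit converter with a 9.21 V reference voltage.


The maximum quantization error is +/- LSB/2.
LSB = Vref / 2^n = 9.21 / 16384 = 0.00056213 V
Max error = LSB / 2 = 0.00056213 / 2 = 0.00028107 V
Max error = 0.2811 mV

0.2811 mV


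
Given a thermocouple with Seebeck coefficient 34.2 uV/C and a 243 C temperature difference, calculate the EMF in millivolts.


The thermocouple output V = sensitivity * dT.
V = 34.2 uV/C * 243 C
V = 8310.6 uV
V = 8.311 mV

8.311 mV


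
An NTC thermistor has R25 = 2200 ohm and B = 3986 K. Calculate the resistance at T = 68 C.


NTC thermistor equation: Rt = R25 * exp(B * (1/T - 1/T25)).
T in Kelvin: 341.15 K, T25 = 298.15 K
1/T - 1/T25 = 1/341.15 - 1/298.15 = -0.00042275
B * (1/T - 1/T25) = 3986 * -0.00042275 = -1.6851
Rt = 2200 * exp(-1.6851) = 407.9 ohm

407.9 ohm


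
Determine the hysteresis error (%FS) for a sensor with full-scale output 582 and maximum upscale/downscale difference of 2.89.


Hysteresis = (max difference / full scale) * 100%.
H = (2.89 / 582) * 100
H = 0.497 %FS

0.497 %FS


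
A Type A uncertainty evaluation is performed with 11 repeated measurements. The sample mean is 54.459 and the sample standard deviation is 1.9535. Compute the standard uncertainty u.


The standard uncertainty for Type A evaluation is u = s / sqrt(n).
u = 1.9535 / sqrt(11)
u = 1.9535 / 3.3166
u = 0.589

0.589


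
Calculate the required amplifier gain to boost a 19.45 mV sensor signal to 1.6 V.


Gain = Vout / Vin (converting to same units).
G = 1.6 V / 19.45 mV
G = 1600.0 mV / 19.45 mV
G = 82.26

82.26


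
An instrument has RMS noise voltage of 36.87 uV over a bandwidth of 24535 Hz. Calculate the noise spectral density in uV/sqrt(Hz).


Noise spectral density = Vrms / sqrt(BW).
NSD = 36.87 / sqrt(24535)
NSD = 36.87 / 156.6365
NSD = 0.2354 uV/sqrt(Hz)

0.2354 uV/sqrt(Hz)


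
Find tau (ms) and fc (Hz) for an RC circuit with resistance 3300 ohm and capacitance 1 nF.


Time constant: tau = R * C.
tau = 3300 * 1.00e-09 = 3.3e-06 s
tau = 0.0033 ms
Cutoff frequency: fc = 1 / (2*pi*R*C).
fc = 1 / (2*pi*3.3e-06) = 48228.77 Hz

tau = 0.0033 ms, fc = 48228.77 Hz


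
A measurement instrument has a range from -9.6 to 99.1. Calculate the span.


Span = upper range - lower range.
Span = 99.1 - (-9.6)
Span = 108.7

108.7


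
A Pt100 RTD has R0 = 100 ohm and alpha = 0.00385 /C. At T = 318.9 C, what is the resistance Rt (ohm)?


The RTD equation: Rt = R0 * (1 + alpha * T).
Rt = 100 * (1 + 0.00385 * 318.9)
Rt = 100 * (1 + 1.227765)
Rt = 100 * 2.227765
Rt = 222.776 ohm

222.776 ohm


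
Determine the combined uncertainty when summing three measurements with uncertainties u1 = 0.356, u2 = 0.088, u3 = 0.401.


For a sum of independent quantities, uc = sqrt(u1^2 + u2^2 + u3^2).
uc = sqrt(0.356^2 + 0.088^2 + 0.401^2)
uc = sqrt(0.126736 + 0.007744 + 0.160801)
uc = 0.5434

0.5434


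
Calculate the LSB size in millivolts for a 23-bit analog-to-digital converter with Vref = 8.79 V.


The resolution (LSB) of an ADC is Vref / 2^n.
LSB = 8.79 / 2^23
LSB = 8.79 / 8388608
LSB = 1.05e-06 V = 0.00104785 mV

0.00104785 mV


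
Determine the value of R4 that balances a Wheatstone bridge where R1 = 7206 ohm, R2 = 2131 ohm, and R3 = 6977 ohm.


At balance: R1*R4 = R2*R3, so R4 = R2*R3/R1.
R4 = 2131 * 6977 / 7206
R4 = 14867987 / 7206
R4 = 2063.28 ohm

2063.28 ohm


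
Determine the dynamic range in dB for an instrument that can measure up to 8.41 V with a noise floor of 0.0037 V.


Dynamic range = 20 * log10(Vmax / Vnoise).
DR = 20 * log10(8.41 / 0.0037)
DR = 20 * log10(2272.97)
DR = 67.13 dB

67.13 dB


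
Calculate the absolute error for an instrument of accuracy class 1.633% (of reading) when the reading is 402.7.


Absolute error = (accuracy% / 100) * reading.
Error = (1.633 / 100) * 402.7
Error = 0.01633 * 402.7
Error = 6.5761

6.5761


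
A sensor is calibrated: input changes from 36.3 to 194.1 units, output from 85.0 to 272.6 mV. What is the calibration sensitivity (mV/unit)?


Sensitivity = (y2 - y1) / (x2 - x1).
S = (272.6 - 85.0) / (194.1 - 36.3)
S = 187.6 / 157.8
S = 1.1888 mV/unit

1.1888 mV/unit


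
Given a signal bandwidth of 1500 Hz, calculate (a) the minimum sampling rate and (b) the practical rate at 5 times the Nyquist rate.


By Nyquist theorem, fs_min = 2 * fmax.
fs_min = 2 * 1500 = 3000 Hz
Practical rate = 5 * fs_min = 5 * 3000 = 15000 Hz

fs_min = 3000 Hz, fs_practical = 15000 Hz


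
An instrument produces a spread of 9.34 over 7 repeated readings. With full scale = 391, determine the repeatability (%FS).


Repeatability = (spread / full scale) * 100%.
R = (9.34 / 391) * 100
R = 2.389 %FS

2.389 %FS


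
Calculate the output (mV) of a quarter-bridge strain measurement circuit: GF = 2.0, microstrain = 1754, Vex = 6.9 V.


Quarter bridge output: Vout = (GF * epsilon * Vex) / 4.
Vout = (2.0 * 1754e-6 * 6.9) / 4
Vout = 0.0242052 / 4 V
Vout = 0.0060513 V = 6.0513 mV

6.0513 mV


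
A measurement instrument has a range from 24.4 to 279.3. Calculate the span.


Span = upper range - lower range.
Span = 279.3 - (24.4)
Span = 254.9

254.9


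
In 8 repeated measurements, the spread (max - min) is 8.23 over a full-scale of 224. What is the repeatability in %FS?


Repeatability = (spread / full scale) * 100%.
R = (8.23 / 224) * 100
R = 3.674 %FS

3.674 %FS


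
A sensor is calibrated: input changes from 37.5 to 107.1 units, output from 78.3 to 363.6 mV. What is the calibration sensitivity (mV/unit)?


Sensitivity = (y2 - y1) / (x2 - x1).
S = (363.6 - 78.3) / (107.1 - 37.5)
S = 285.3 / 69.6
S = 4.0991 mV/unit

4.0991 mV/unit


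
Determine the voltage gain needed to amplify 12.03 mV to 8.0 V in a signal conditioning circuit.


Gain = Vout / Vin (converting to same units).
G = 8.0 V / 12.03 mV
G = 8000.0 mV / 12.03 mV
G = 665.0

665.0


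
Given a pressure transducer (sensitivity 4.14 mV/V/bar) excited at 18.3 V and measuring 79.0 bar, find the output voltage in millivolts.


Output = sensitivity * Vex * P.
Vout = 4.14 * 18.3 * 79.0
Vout = 75.762 * 79.0
Vout = 5985.2 mV

5985.2 mV


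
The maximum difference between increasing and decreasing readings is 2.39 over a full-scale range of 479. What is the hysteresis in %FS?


Hysteresis = (max difference / full scale) * 100%.
H = (2.39 / 479) * 100
H = 0.499 %FS

0.499 %FS


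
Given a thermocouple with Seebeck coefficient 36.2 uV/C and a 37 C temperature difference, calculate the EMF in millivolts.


The thermocouple output V = sensitivity * dT.
V = 36.2 uV/C * 37 C
V = 1339.4 uV
V = 1.339 mV

1.339 mV


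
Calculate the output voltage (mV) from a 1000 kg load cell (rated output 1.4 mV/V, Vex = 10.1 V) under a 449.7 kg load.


Vout = rated_output * Vex * (load / capacity).
Vout = 1.4 * 10.1 * (449.7 / 1000)
Vout = 1.4 * 10.1 * 0.4497
Vout = 6.359 mV

6.359 mV


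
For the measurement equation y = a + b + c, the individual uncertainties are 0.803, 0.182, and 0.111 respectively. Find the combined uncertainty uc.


For a sum of independent quantities, uc = sqrt(u1^2 + u2^2 + u3^2).
uc = sqrt(0.803^2 + 0.182^2 + 0.111^2)
uc = sqrt(0.644809 + 0.033124 + 0.012321)
uc = 0.8308

0.8308


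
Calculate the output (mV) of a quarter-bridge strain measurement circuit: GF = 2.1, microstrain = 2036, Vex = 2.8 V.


Quarter bridge output: Vout = (GF * epsilon * Vex) / 4.
Vout = (2.1 * 2036e-6 * 2.8) / 4
Vout = 0.01197168 / 4 V
Vout = 0.00299292 V = 2.9929 mV

2.9929 mV


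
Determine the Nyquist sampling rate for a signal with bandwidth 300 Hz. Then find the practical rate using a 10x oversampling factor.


By Nyquist theorem, fs_min = 2 * fmax.
fs_min = 2 * 300 = 600 Hz
Practical rate = 10 * fs_min = 10 * 600 = 6000 Hz

fs_min = 600 Hz, fs_practical = 6000 Hz


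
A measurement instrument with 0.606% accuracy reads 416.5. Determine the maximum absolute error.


Absolute error = (accuracy% / 100) * reading.
Error = (0.606 / 100) * 416.5
Error = 0.00606 * 416.5
Error = 2.524

2.524


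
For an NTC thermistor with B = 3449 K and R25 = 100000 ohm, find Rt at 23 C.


NTC thermistor equation: Rt = R25 * exp(B * (1/T - 1/T25)).
T in Kelvin: 296.15 K, T25 = 298.15 K
1/T - 1/T25 = 1/296.15 - 1/298.15 = 2.265e-05
B * (1/T - 1/T25) = 3449 * 2.265e-05 = 0.0781
Rt = 100000 * exp(0.0781) = 108125.5 ohm

108125.5 ohm


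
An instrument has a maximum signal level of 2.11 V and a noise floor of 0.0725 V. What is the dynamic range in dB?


Dynamic range = 20 * log10(Vmax / Vnoise).
DR = 20 * log10(2.11 / 0.0725)
DR = 20 * log10(29.1)
DR = 29.28 dB

29.28 dB


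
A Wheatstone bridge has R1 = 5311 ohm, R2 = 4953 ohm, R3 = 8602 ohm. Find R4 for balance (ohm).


At balance: R1*R4 = R2*R3, so R4 = R2*R3/R1.
R4 = 4953 * 8602 / 5311
R4 = 42605706 / 5311
R4 = 8022.16 ohm

8022.16 ohm


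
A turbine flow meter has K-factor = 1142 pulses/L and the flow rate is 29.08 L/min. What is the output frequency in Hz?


Frequency = K * Q / 60 (converting L/min to L/s).
f = 1142 * 29.08 / 60
f = 33209.36 / 60
f = 553.49 Hz

553.49 Hz


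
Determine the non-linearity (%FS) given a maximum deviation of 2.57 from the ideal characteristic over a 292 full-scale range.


Linearity error = (max deviation / full scale) * 100%.
Linearity = (2.57 / 292) * 100
Linearity = 0.88 %FS

0.88 %FS


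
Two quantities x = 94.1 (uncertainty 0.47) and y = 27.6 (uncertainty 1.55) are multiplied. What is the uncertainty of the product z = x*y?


For a product z = x*y, the relative uncertainty is:
uz/z = sqrt((ux/x)^2 + (uy/y)^2)
Relative uncertainties: ux/x = 0.47/94.1 = 0.004995
uy/y = 1.55/27.6 = 0.056159
z = 94.1 * 27.6 = 2597.2
uz = 2597.2 * sqrt(0.004995^2 + 0.056159^2) = 146.431

146.431


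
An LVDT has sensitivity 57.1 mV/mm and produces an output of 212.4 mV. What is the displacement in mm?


Displacement = Vout / sensitivity.
d = 212.4 / 57.1
d = 3.72 mm

3.72 mm


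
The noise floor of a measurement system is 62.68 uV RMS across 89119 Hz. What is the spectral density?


Noise spectral density = Vrms / sqrt(BW).
NSD = 62.68 / sqrt(89119)
NSD = 62.68 / 298.5281
NSD = 0.21 uV/sqrt(Hz)

0.21 uV/sqrt(Hz)


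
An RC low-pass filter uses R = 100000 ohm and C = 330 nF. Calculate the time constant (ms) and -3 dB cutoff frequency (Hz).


Time constant: tau = R * C.
tau = 100000 * 3.30e-07 = 0.033 s
tau = 33.0 ms
Cutoff frequency: fc = 1 / (2*pi*R*C).
fc = 1 / (2*pi*0.033) = 4.82 Hz

tau = 33.0 ms, fc = 4.82 Hz


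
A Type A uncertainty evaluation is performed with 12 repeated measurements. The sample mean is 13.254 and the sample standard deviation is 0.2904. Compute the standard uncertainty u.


The standard uncertainty for Type A evaluation is u = s / sqrt(n).
u = 0.2904 / sqrt(12)
u = 0.2904 / 3.4641
u = 0.0838

0.0838


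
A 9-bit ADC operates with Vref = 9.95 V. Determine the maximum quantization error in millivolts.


The maximum quantization error is +/- LSB/2.
LSB = Vref / 2^n = 9.95 / 512 = 0.01943359 V
Max error = LSB / 2 = 0.01943359 / 2 = 0.0097168 V
Max error = 9.7168 mV

9.7168 mV


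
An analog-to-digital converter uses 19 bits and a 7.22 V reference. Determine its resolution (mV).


The resolution (LSB) of an ADC is Vref / 2^n.
LSB = 7.22 / 2^19
LSB = 7.22 / 524288
LSB = 1.377e-05 V = 0.01377106 mV

0.01377106 mV


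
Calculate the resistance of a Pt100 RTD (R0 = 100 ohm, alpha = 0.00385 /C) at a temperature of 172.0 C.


The RTD equation: Rt = R0 * (1 + alpha * T).
Rt = 100 * (1 + 0.00385 * 172.0)
Rt = 100 * (1 + 0.6622)
Rt = 100 * 1.6622
Rt = 166.22 ohm

166.22 ohm


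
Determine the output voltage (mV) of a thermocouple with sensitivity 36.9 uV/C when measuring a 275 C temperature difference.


The thermocouple output V = sensitivity * dT.
V = 36.9 uV/C * 275 C
V = 10147.5 uV
V = 10.148 mV

10.148 mV


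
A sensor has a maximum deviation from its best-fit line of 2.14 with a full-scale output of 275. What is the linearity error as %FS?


Linearity error = (max deviation / full scale) * 100%.
Linearity = (2.14 / 275) * 100
Linearity = 0.778 %FS

0.778 %FS


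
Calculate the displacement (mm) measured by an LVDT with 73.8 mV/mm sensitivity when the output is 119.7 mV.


Displacement = Vout / sensitivity.
d = 119.7 / 73.8
d = 1.622 mm

1.622 mm


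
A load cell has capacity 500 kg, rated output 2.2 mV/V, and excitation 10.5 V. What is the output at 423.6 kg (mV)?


Vout = rated_output * Vex * (load / capacity).
Vout = 2.2 * 10.5 * (423.6 / 500)
Vout = 2.2 * 10.5 * 0.8472
Vout = 19.57 mV

19.57 mV


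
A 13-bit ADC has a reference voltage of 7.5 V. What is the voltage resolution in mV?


The resolution (LSB) of an ADC is Vref / 2^n.
LSB = 7.5 / 2^13
LSB = 7.5 / 8192
LSB = 0.00091553 V = 0.91552734 mV

0.91552734 mV


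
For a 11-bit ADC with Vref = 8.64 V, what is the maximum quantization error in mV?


The maximum quantization error is +/- LSB/2.
LSB = Vref / 2^n = 8.64 / 2048 = 0.00421875 V
Max error = LSB / 2 = 0.00421875 / 2 = 0.00210938 V
Max error = 2.1094 mV

2.1094 mV


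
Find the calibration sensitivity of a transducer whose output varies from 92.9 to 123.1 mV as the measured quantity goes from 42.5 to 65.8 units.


Sensitivity = (y2 - y1) / (x2 - x1).
S = (123.1 - 92.9) / (65.8 - 42.5)
S = 30.2 / 23.3
S = 1.2961 mV/unit

1.2961 mV/unit


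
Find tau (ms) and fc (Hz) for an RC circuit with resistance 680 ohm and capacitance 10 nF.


Time constant: tau = R * C.
tau = 680 * 1.00e-08 = 6.8e-06 s
tau = 0.0068 ms
Cutoff frequency: fc = 1 / (2*pi*R*C).
fc = 1 / (2*pi*6.8e-06) = 23405.14 Hz

tau = 0.0068 ms, fc = 23405.14 Hz


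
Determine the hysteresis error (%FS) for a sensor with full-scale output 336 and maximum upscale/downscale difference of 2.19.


Hysteresis = (max difference / full scale) * 100%.
H = (2.19 / 336) * 100
H = 0.652 %FS

0.652 %FS


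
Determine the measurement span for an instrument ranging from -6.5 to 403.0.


Span = upper range - lower range.
Span = 403.0 - (-6.5)
Span = 409.5

409.5


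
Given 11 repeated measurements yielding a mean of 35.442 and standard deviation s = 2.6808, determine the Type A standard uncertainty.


The standard uncertainty for Type A evaluation is u = s / sqrt(n).
u = 2.6808 / sqrt(11)
u = 2.6808 / 3.3166
u = 0.8083

0.8083


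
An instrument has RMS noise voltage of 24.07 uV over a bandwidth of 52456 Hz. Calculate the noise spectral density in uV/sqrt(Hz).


Noise spectral density = Vrms / sqrt(BW).
NSD = 24.07 / sqrt(52456)
NSD = 24.07 / 229.0327
NSD = 0.1051 uV/sqrt(Hz)

0.1051 uV/sqrt(Hz)


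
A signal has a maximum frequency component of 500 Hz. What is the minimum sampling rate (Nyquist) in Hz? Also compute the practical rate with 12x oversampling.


By Nyquist theorem, fs_min = 2 * fmax.
fs_min = 2 * 500 = 1000 Hz
Practical rate = 12 * fs_min = 12 * 1000 = 12000 Hz

fs_min = 1000 Hz, fs_practical = 12000 Hz


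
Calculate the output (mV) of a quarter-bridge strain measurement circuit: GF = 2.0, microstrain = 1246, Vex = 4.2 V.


Quarter bridge output: Vout = (GF * epsilon * Vex) / 4.
Vout = (2.0 * 1246e-6 * 4.2) / 4
Vout = 0.0104664 / 4 V
Vout = 0.0026166 V = 2.6166 mV

2.6166 mV


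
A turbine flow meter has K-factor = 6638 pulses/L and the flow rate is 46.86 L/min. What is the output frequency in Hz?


Frequency = K * Q / 60 (converting L/min to L/s).
f = 6638 * 46.86 / 60
f = 311056.68 / 60
f = 5184.28 Hz

5184.28 Hz


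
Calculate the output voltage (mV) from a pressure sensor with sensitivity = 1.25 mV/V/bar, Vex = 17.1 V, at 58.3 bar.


Output = sensitivity * Vex * P.
Vout = 1.25 * 17.1 * 58.3
Vout = 21.375 * 58.3
Vout = 1246.16 mV

1246.16 mV


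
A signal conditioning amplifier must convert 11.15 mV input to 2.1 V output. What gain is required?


Gain = Vout / Vin (converting to same units).
G = 2.1 V / 11.15 mV
G = 2100.0 mV / 11.15 mV
G = 188.34

188.34


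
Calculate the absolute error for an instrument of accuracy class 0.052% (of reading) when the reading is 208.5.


Absolute error = (accuracy% / 100) * reading.
Error = (0.052 / 100) * 208.5
Error = 0.00052 * 208.5
Error = 0.1084

0.1084


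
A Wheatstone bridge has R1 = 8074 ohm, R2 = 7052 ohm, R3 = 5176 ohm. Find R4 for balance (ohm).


At balance: R1*R4 = R2*R3, so R4 = R2*R3/R1.
R4 = 7052 * 5176 / 8074
R4 = 36501152 / 8074
R4 = 4520.83 ohm

4520.83 ohm


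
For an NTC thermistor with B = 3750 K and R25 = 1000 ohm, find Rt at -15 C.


NTC thermistor equation: Rt = R25 * exp(B * (1/T - 1/T25)).
T in Kelvin: 258.15 K, T25 = 298.15 K
1/T - 1/T25 = 1/258.15 - 1/298.15 = 0.0005197
B * (1/T - 1/T25) = 3750 * 0.0005197 = 1.9489
Rt = 1000 * exp(1.9489) = 7020.8 ohm

7020.8 ohm


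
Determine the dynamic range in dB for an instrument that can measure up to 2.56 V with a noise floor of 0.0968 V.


Dynamic range = 20 * log10(Vmax / Vnoise).
DR = 20 * log10(2.56 / 0.0968)
DR = 20 * log10(26.45)
DR = 28.45 dB

28.45 dB


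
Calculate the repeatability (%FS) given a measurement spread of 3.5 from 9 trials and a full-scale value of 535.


Repeatability = (spread / full scale) * 100%.
R = (3.5 / 535) * 100
R = 0.654 %FS

0.654 %FS


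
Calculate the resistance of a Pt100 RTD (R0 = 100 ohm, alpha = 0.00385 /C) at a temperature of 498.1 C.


The RTD equation: Rt = R0 * (1 + alpha * T).
Rt = 100 * (1 + 0.00385 * 498.1)
Rt = 100 * (1 + 1.917685)
Rt = 100 * 2.917685
Rt = 291.769 ohm

291.769 ohm


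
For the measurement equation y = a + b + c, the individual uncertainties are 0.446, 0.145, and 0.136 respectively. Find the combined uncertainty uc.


For a sum of independent quantities, uc = sqrt(u1^2 + u2^2 + u3^2).
uc = sqrt(0.446^2 + 0.145^2 + 0.136^2)
uc = sqrt(0.198916 + 0.021025 + 0.018496)
uc = 0.4883

0.4883


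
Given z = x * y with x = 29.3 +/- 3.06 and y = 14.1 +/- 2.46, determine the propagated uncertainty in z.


For a product z = x*y, the relative uncertainty is:
uz/z = sqrt((ux/x)^2 + (uy/y)^2)
Relative uncertainties: ux/x = 3.06/29.3 = 0.104437
uy/y = 2.46/14.1 = 0.174468
z = 29.3 * 14.1 = 413.1
uz = 413.1 * sqrt(0.104437^2 + 0.174468^2) = 84.005

84.005


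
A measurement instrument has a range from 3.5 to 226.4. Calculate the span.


Span = upper range - lower range.
Span = 226.4 - (3.5)
Span = 222.9

222.9


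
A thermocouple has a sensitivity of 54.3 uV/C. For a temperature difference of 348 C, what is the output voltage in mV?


The thermocouple output V = sensitivity * dT.
V = 54.3 uV/C * 348 C
V = 18896.4 uV
V = 18.896 mV

18.896 mV


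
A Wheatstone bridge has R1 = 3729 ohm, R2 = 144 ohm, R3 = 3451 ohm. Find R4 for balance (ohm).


At balance: R1*R4 = R2*R3, so R4 = R2*R3/R1.
R4 = 144 * 3451 / 3729
R4 = 496944 / 3729
R4 = 133.26 ohm

133.26 ohm


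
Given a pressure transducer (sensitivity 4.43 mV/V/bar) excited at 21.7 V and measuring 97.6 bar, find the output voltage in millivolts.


Output = sensitivity * Vex * P.
Vout = 4.43 * 21.7 * 97.6
Vout = 96.131 * 97.6
Vout = 9382.39 mV

9382.39 mV


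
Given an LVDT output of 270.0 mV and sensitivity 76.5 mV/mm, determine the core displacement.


Displacement = Vout / sensitivity.
d = 270.0 / 76.5
d = 3.529 mm

3.529 mm


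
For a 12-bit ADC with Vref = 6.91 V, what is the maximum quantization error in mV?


The maximum quantization error is +/- LSB/2.
LSB = Vref / 2^n = 6.91 / 4096 = 0.00168701 V
Max error = LSB / 2 = 0.00168701 / 2 = 0.00084351 V
Max error = 0.8435 mV

0.8435 mV
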